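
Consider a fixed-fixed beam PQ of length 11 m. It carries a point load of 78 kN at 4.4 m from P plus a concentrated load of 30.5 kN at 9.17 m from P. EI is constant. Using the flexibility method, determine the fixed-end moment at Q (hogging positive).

M_Q = 121.2 kN·m

Take the two fixed-end moments M_P, M_Q as redundants; the released structure is the simple span PQ.
Simple-span end rotations at P and Q under the given loads:
  at P: point load 78 at a = 4.4: Pab(L + b)/(6LEI) = 604/EI
  at Q: point load 78 at a = 4.4: Pab(L + a)/(6LEI) = 528.5/EI
  at P: point load 30.5 at a = 9.17: Pab(L + b)/(6LEI) = 99.5/EI
  at Q: point load 30.5 at a = 9.17: Pab(L + a)/(6LEI) = 156.4/EI
  θ_P0 = 703.5/EI,  θ_Q0 = 684.9/EI
Flexibility coefficients: a unit moment at one end gives L/(3EI) there and L/(6EI) at the far end, so f₁₁ = f₂₂ = 3.667/EI and f₁₂ = f₂₁ = 1.833/EI.
Compatibility — zero rotation at each built-in end:
  3.667 M_P + 1.833 M_Q = 703.5
  1.833 M_P + 3.667 M_Q = 684.9
Solving the pair gives M_P = 131.3 kN·m and M_Q = 121.2 kN·m (hogging).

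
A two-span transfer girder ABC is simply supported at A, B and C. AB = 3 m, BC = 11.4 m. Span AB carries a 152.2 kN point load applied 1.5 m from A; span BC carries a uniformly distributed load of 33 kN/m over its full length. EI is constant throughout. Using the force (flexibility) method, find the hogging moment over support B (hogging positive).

Release continuity at B by inserting a hinge; the redundant is the internal moment M_B. The primary structure is two simply-supported spans AB and BC.
End slopes at the hinge B, treating each span as simply supported:
  span AB: point load 152.2 at a = 1.5: Pab(L + a)/(6LEI) = 85.61/EI
  span BC: UDL 33: wL³/(24EI) = 2037/EI
  relative rotation θ_0 = (85.61 + 2037)/EI = 2123/EI
A unit hogging moment at B produces rotation L₁/(3EI) + L₂/(3EI) = 4.8/EI.
Compatibility: M_B·(L₁+L₂)/(3EI) = θ_0, giving M_B = 442.2 kN·m (hogging).

M_B = 442.2 kN·m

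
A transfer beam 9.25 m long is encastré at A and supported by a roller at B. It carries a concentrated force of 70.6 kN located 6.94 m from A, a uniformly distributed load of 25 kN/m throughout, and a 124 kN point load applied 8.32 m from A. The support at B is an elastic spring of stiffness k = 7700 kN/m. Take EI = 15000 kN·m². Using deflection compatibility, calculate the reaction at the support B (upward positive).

Take the reaction at B as the redundant and release it; the primary structure is a cantilever fixed at A.
Downward deflection at the released point B due to the loads:
  point load 70.6 at a = 6.94: Pa²(3L − a)/(6EI) = 11794/EI
  UDL 25: wL⁴/(8EI) = 22878/EI
  point load 124 at a = 8.32: Pa²(3L − a)/(6EI) = 27796/EI
  δ_0 = 62468/EI
Tip deflection under a unit load at B: L³/(3EI) = 263.8/EI.
With EI = 15000 kN·m²: δ_0 = 4.1645 m and δ_{BB} = 0.017588 m/kN.
Compatibility — the spring shortens by R_B/k under the reaction it provides: δ_0 − R_B·δ_{BB} = R_B/k. With 1/k = 0.00013 m/kN, R_B = δ_0 / (δ_{BB} + 1/k) = 4.1645 / (0.017588 + 0.00013) = 235 kN.

R_B = 235 kN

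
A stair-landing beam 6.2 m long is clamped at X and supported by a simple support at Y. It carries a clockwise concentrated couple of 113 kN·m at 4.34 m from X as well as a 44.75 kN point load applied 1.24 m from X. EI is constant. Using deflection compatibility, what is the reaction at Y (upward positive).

R_Y = 27.38 kN

Remove the prop at Y; the released (primary) structure is a cantilever built in at X.
Primary-structure tip deflection at Y by superposition:
  clockwise couple 113 at a = 4.34: M₀a(2L − a)/(2EI) = 1976/EI
  point load 44.75 at a = 1.24: Pa²(3L − a)/(6EI) = 199.1/EI
  δ_0 = 2175/EI
Flexibility coefficient — unit upward force at Y: δ_{YY} = L³/(3EI) = 79.44/EI.
Compatibility at Y: δ_0 − R_Y·δ_{YY} = 0, so R_Y = 2175/79.44 = 27.38 kN.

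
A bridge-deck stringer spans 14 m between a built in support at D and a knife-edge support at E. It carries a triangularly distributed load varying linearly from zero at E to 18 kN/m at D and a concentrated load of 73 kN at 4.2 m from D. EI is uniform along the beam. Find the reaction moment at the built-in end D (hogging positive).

Release the roller at E. Primary structure: cantilever fixed at D.
Primary-structure tip deflection at E by superposition:
  triangular load, peak 18 at the fixed end: w₀L⁴/(30EI) = 23050/EI
  point load 73 at a = 4.2: Pa²(3L − a)/(6EI) = 8113/EI
  δ_0 = 31162/EI
Flexibility coefficient — unit upward force at E: δ_{EE} = L³/(3EI) = 914.7/EI.
Compatibility at E: δ_0 − R_E·δ_{EE} = 0, so R_E = 31162/914.7 = 34.07 kN.
Moment equilibrium about D: M_D = Σ(load moments about D) − R_E·L = 894.6 − 34.07×14 = 417.6 kN·m.

M_D = 417.6 kN·m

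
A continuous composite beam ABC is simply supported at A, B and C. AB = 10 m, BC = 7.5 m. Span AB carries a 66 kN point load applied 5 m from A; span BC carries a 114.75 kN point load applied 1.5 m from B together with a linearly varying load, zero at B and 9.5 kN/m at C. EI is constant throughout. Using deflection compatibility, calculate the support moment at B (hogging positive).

Insert a hinge at B; M_B is the redundant, and each span becomes simply supported.
Rotations at B on the released spans (each span's end-slope, ×1/EI):
  span AB: point load 66 at a = 5: Pab(L + a)/(6LEI) = 412.5/EI
  span BC: point load 114.75 at a = 1.5: Pab(L + b)/(6LEI) = 309.8/EI
  span BC: triangular load, peak 9.5: 7w₀L³/(360EI) = 77.93/EI
  relative rotation θ_0 = (412.5 + 387.8)/EI = 800.3/EI
A unit hogging moment at B produces rotation L₁/(3EI) + L₂/(3EI) = 5.833/EI.
Slope continuity at B: θ_0 = M_B·5.833/EI, so M_B = 800.3/5.833 = 137.2 kN·m (hogging).

M_B = 137.2 kN·m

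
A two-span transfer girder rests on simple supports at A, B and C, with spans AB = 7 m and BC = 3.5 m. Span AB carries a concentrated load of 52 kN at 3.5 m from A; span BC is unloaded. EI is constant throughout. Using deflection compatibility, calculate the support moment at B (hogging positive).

Release continuity at B by inserting a hinge; the redundant is the internal moment M_B. The primary structure is two simply-supported spans AB and BC.
Discontinuity in slope at B on the released structure — sum the simple-span end rotations:
  span AB: point load 52 at a = 3.5: Pab(L + a)/(6LEI) = 159.2/EI
  relative rotation θ_0 = (159.2 + 0)/EI = 159.2/EI
A unit hogging moment at B produces rotation L₁/(3EI) + L₂/(3EI) = 3.5/EI.
Slope continuity at B: θ_0 = M_B·3.5/EI, so M_B = 159.2/3.5 = 45.5 kN·m (hogging).

M_B = 45.5 kN·m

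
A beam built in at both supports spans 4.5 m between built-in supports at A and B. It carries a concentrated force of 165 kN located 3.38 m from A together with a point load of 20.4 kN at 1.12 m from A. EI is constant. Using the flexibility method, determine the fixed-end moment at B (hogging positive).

Release both end moments; the primary structure is a simply-supported span AB with redundants M_A and M_B.
End rotations of the released simple span under the applied load (×1/EI):
  at A: point load 165 at a = 3.38: Pab(L + b)/(6LEI) = 130/EI
  at B: point load 165 at a = 3.38: Pab(L + a)/(6LEI) = 182.3/EI
  at A: point load 20.4 at a = 1.12: Pab(L + b)/(6LEI) = 22.54/EI
  at B: point load 20.4 at a = 1.12: Pab(L + a)/(6LEI) = 16.07/EI
  θ_A0 = 152.6/EI,  θ_B0 = 198.4/EI
Flexibility coefficients: a unit moment at one end gives L/(3EI) there and L/(6EI) at the far end, so f₁₁ = f₂₂ = 1.5/EI and f₁₂ = f₂₁ = 0.75/EI.
Compatibility — zero rotation at each built-in end:
  1.5 M_A + 0.75 M_B = 152.6
  0.75 M_A + 1.5 M_B = 198.4
Solving the pair gives M_A = 47.44 kN·m and M_B = 108.5 kN·m (hogging).

M_B = 108.5 kN·m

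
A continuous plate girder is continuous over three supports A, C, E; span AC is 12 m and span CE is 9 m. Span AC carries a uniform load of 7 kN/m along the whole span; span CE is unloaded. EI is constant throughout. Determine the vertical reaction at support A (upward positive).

R_A = 36 kN

Release continuity at C by inserting a hinge; the redundant is the internal moment M_C. The primary structure is two simply-supported spans AC and CE.
End slopes at the hinge C, treating each span as simply supported:
  span AC: UDL 7: wL³/(24EI) = 504/EI
  relative rotation θ_0 = (504 + 0)/EI = 504/EI
A unit hogging moment at C produces rotation L₁/(3EI) + L₂/(3EI) = 7/EI.
Compatibility: M_C·(L₁+L₂)/(3EI) = θ_0, giving M_C = 72 kN·m (hogging).
Span AC, ΣM about A with M_C applied at C: R_C^{AC}·12 = 504 + 72, so R_C^{AC} = 48 kN and R_A = 84 − 48 = 36 kN.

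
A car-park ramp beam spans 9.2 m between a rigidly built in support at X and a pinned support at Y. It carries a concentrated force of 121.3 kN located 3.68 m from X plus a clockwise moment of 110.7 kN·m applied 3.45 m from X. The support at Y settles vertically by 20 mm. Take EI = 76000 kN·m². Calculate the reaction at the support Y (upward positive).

Take the reaction at Y as the redundant and release it; the primary structure is a cantilever fixed at X.
Downward deflection at the released point Y due to the loads:
  point load 121.3 at a = 3.68: Pa²(3L − a)/(6EI) = 6549/EI
  clockwise couple 110.7 at a = 3.45: M₀a(2L − a)/(2EI) = 2855/EI
  δ_0 = 9404/EI
Flexibility coefficient — unit upward force at Y: δ_{YY} = L³/(3EI) = 259.6/EI.
With EI = 76000 kN·m²: δ_0 = 0.12373 m and δ_{YY} = 0.003415 m/kN.
Compatibility — the beam at Y must follow the support down by 0.02 m: δ_0 − R_Y·δ_{YY} = 0.02, so R_Y = (0.12373 − 0.02)/0.003415 = 30.37 kN.

R_Y = 30.37 kN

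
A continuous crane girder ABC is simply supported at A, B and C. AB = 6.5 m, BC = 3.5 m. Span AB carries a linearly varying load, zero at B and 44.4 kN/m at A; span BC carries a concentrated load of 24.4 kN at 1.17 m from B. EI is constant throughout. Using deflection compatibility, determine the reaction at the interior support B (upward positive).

R_B = 98.04 kN

Insert a hinge at B; M_B is the redundant, and each span becomes simply supported.
End slopes at the hinge B, treating each span as simply supported:
  span AB: triangular load, peak 44.4: 7w₀L³/(360EI) = 237.1/EI
  span BC: point load 24.4 at a = 1.17: Pab(L + b)/(6LEI) = 18.47/EI
  relative rotation θ_0 = (237.1 + 18.47)/EI = 255.6/EI
A unit hogging moment at B produces rotation L₁/(3EI) + L₂/(3EI) = 3.333/EI.
Slope continuity at B: θ_0 = M_B·3.333/EI, so M_B = 255.6/3.333 = 76.67 kN·m (hogging).
Span AB, ΣM about A with M_B applied at B: R_B^{AB}·6.5 = 312.6 + 76.67, so R_B^{AB} = 59.9 kN and R_A = 144.3 − 59.9 = 84.4 kN.
Span BC, ΣM about C: R_B^{BC}·3.5 = 56.85 + 76.67, so R_B^{BC} = 38.15 kN and R_C = 24.4 − 38.15 = -13.75 kN.
R_B = 59.9 + 38.15 = 98.04 kN.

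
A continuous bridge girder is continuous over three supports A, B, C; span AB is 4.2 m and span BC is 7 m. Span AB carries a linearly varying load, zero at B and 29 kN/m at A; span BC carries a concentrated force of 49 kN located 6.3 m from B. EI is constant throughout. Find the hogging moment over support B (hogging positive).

Take M_B as the redundant. Released structure: two simple spans AB and BC with a hinge at B.
Discontinuity in slope at B on the released structure — sum the simple-span end rotations:
  span AB: triangular load, peak 29: 7w₀L³/(360EI) = 41.78/EI
  span BC: point load 49 at a = 6.3: Pab(L + b)/(6LEI) = 39.62/EI
  relative rotation θ_0 = (41.78 + 39.62)/EI = 81.39/EI
A unit hogging moment at B produces rotation L₁/(3EI) + L₂/(3EI) = 3.733/EI.
Compatibility: M_B·(L₁+L₂)/(3EI) = θ_0, giving M_B = 21.8 kN·m (hogging).

M_B = 21.8 kN·m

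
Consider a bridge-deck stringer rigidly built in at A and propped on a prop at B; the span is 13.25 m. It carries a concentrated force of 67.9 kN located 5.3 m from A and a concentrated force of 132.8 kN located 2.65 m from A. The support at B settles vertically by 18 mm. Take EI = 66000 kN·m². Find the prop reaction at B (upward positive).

Choose R_B as the redundant. The primary structure is the cantilever fixed at A.
Free-end deflection of the primary structure under the applied loading (downward +):
  point load 67.9 at a = 5.3: Pa²(3L − a)/(6EI) = 10951/EI
  point load 132.8 at a = 2.65: Pa²(3L − a)/(6EI) = 5767/EI
  δ_0 = 16718/EI
Flexibility coefficient — unit upward force at B: δ_{BB} = L³/(3EI) = 775.4/EI.
With EI = 66000 kN·m²: δ_0 = 0.2533 m and δ_{BB} = 0.011749 m/kN.
Compatibility — the beam at B must follow the support down by 0.018 m: δ_0 − R_B·δ_{BB} = 0.018, so R_B = (0.2533 − 0.018)/0.011749 = 20.03 kN.

R_B = 20.03 kN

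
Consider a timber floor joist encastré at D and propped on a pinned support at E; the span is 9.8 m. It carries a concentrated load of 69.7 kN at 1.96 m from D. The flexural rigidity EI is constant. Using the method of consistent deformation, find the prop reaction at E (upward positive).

R_E = 3.903 kN

Release the roller at E. Primary structure: cantilever fixed at D.
Free-end deflection of the primary structure under the applied loading (downward +):
  point load 69.7 at a = 1.96: Pa²(3L − a)/(6EI) = 1225/EI
Flexibility coefficient — unit upward force at E: δ_{EE} = L³/(3EI) = 313.7/EI.
The prop prevents deflection at E: R_E = δ_0/δ_{EE} = 1225/313.7 = 3.903 kN.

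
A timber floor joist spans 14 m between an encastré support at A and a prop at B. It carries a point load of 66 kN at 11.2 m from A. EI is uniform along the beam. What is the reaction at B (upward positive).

R_B = 46.46 kN

Choose R_B as the redundant. The primary structure is the cantilever fixed at A.
Downward deflection at the released point B due to the loads:
  point load 66 at a = 11.2: Pa²(3L − a)/(6EI) = 42499/EI
Flexibility coefficient — unit upward force at B: δ_{BB} = L³/(3EI) = 914.7/EI.
The prop prevents deflection at B: R_B = δ_0/δ_{BB} = 42499/914.7 = 46.46 kN.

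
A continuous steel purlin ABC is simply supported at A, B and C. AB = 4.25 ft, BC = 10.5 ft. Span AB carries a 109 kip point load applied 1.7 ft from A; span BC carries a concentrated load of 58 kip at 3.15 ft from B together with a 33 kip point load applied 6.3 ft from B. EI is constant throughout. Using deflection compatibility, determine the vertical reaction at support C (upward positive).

R_C = 23.75 kip

Take M_B as the redundant. Released structure: two simple spans AB and BC with a hinge at B.
Discontinuity in slope at B on the released structure — sum the simple-span end rotations:
  span AB: point load 109 at a = 1.7: Pab(L + a)/(6LEI) = 110.3/EI
  span BC: point load 58 at a = 3.15: Pab(L + b)/(6LEI) = 380.5/EI
  span BC: point load 33 at a = 6.3: Pab(L + b)/(6LEI) = 203.7/EI
  relative rotation θ_0 = (110.3 + 584.2)/EI = 694.5/EI
A unit hogging moment at B produces rotation L₁/(3EI) + L₂/(3EI) = 4.917/EI.
Slope continuity at B: θ_0 = M_B·4.917/EI, so M_B = 694.5/4.917 = 141.2 kip·ft (hogging).
Span BC, ΣM about C: R_B^{BC}·10.5 = 564.9 + 141.2, so R_B^{BC} = 67.25 kip and R_C = 91 − 67.25 = 23.75 kip.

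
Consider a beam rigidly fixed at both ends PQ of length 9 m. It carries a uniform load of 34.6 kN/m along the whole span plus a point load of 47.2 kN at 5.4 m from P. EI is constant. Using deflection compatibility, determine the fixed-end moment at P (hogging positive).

Release both end moments; the primary structure is a simply-supported span PQ with redundants M_P and M_Q.
Simple-span end rotations at P and Q under the given loads:
  at P: UDL 34.6: wL³/(24EI) = 1051/EI
  at Q: UDL 34.6: wL³/(24EI) = 1051/EI
  at P: point load 47.2 at a = 5.4: Pab(L + b)/(6LEI) = 214.1/EI
  at Q: point load 47.2 at a = 5.4: Pab(L + a)/(6LEI) = 244.7/EI
  θ_P0 = 1265/EI,  θ_Q0 = 1296/EI
Flexibility coefficients: a unit moment at one end gives L/(3EI) there and L/(6EI) at the far end, so f₁₁ = f₂₂ = 3/EI and f₁₂ = f₂₁ = 1.5/EI.
Compatibility — zero rotation at each built-in end:
  3 M_P + 1.5 M_Q = 1265
  1.5 M_P + 3 M_Q = 1296
Solving the pair gives M_P = 274.3 kN·m and M_Q = 294.7 kN·m (hogging).

M_P = 274.3 kN·m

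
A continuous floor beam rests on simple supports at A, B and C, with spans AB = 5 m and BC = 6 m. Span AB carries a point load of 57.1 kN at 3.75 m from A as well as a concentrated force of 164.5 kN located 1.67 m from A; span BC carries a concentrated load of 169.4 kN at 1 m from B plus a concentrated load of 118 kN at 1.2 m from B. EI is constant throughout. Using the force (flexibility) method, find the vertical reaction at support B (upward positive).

Insert a hinge at B; M_B is the redundant, and each span becomes simply supported.
Rotations at B on the released spans (each span's end-slope, ×1/EI):
  span AB: point load 57.1 at a = 3.75: Pab(L + a)/(6LEI) = 78.07/EI
  span AB: point load 164.5 at a = 1.67: Pab(L + a)/(6LEI) = 203.4/EI
  span BC: point load 169.4 at a = 1: Pab(L + b)/(6LEI) = 258.8/EI
  span BC: point load 118 at a = 1.2: Pab(L + b)/(6LEI) = 203.9/EI
  relative rotation θ_0 = (281.5 + 462.7)/EI = 744.2/EI
A unit hogging moment at B produces rotation L₁/(3EI) + L₂/(3EI) = 3.667/EI.
Slope continuity at B: θ_0 = M_B·3.667/EI, so M_B = 744.2/3.667 = 203 kN·m (hogging).
Span AB, ΣM about A with M_B applied at B: R_B^{AB}·5 = 488.8 + 203, so R_B^{AB} = 138.4 kN and R_A = 221.6 − 138.4 = 83.24 kN.
Span BC, ΣM about C: R_B^{BC}·6 = 1413 + 203, so R_B^{BC} = 269.4 kN and R_C = 287.4 − 269.4 = 18.01 kN.
R_B = 138.4 + 269.4 = 407.8 kN.

R_B = 407.8 kN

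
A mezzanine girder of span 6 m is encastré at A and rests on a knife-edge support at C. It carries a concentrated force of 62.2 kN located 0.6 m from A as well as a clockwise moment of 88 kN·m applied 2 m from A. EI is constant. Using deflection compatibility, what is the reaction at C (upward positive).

R_C = 13.12 kN

Choose R_C as the redundant. The primary structure is the cantilever fixed at A.
Deflection at C on the released cantilever, summing each load's contribution:
  point load 62.2 at a = 0.6: Pa²(3L − a)/(6EI) = 64.94/EI
  clockwise couple 88 at a = 2: M₀a(2L − a)/(2EI) = 880/EI
  δ_0 = 944.9/EI
Flexibility coefficient — unit upward force at C: δ_{CC} = L³/(3EI) = 72/EI.
The prop prevents deflection at C: R_C = δ_0/δ_{CC} = 944.9/72 = 13.12 kN.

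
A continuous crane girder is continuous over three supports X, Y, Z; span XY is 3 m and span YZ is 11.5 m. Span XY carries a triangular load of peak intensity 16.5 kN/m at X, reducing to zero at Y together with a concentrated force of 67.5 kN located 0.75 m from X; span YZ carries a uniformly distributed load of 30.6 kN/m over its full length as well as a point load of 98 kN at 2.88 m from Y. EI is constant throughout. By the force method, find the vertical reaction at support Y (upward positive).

Insert a hinge at Y; M_Y is the redundant, and each span becomes simply supported.
End slopes at the hinge Y, treating each span as simply supported:
  span XY: triangular load, peak 16.5: 7w₀L³/(360EI) = 8.662/EI
  span XY: point load 67.5 at a = 0.75: Pab(L + a)/(6LEI) = 23.73/EI
  span YZ: UDL 30.6: wL³/(24EI) = 1939/EI
  span YZ: point load 98 at a = 2.88: Pab(L + b)/(6LEI) = 709.4/EI
  relative rotation θ_0 = (32.39 + 2649)/EI = 2681/EI
A unit hogging moment at Y produces rotation L₁/(3EI) + L₂/(3EI) = 4.833/EI.
Slope continuity at Y: θ_0 = M_Y·4.833/EI, so M_Y = 2681/4.833 = 554.7 kN·m (hogging).
Span XY, ΣM about X with M_Y applied at Y: R_Y^{XY}·3 = 75.38 + 554.7, so R_Y^{XY} = 210 kN and R_X = 92.25 − 210 = -117.8 kN.
Span YZ, ΣM about Z: R_Y^{YZ}·11.5 = 2868 + 554.7, so R_Y^{YZ} = 297.6 kN and R_Z = 449.9 − 297.6 = 152.3 kN.
R_Y = 210 + 297.6 = 507.7 kN.

R_Y = 507.7 kN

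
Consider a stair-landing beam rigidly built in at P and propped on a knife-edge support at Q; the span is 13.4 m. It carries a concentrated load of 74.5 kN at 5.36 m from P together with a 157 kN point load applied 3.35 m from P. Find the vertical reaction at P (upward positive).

R_P = 202.5 kN

Remove the prop at Q; the released (primary) structure is a cantilever built in at P.
Primary-structure tip deflection at Q by superposition:
  point load 74.5 at a = 5.36: Pa²(3L − a)/(6EI) = 12428/EI
  point load 157 at a = 3.35: Pa²(3L − a)/(6EI) = 10821/EI
  δ_0 = 23250/EI
Tip deflection under a unit load at Q: L³/(3EI) = 802/EI.
The prop prevents deflection at Q: R_Q = δ_0/δ_{QQ} = 23250/802 = 28.99 kN.
Vertical equilibrium: R_P = ΣP − R_Q = 231.5 − 28.99 = 202.5 kN.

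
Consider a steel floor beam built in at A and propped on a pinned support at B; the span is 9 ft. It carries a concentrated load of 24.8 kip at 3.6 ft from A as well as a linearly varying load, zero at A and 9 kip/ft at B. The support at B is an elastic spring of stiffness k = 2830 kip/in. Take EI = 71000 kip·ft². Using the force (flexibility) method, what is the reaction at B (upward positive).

Choose R_B as the redundant. The primary structure is the cantilever fixed at A.
Downward deflection at the released point B due to the loads:
  point load 24.8 at a = 3.6: Pa²(3L − a)/(6EI) = 1253/EI
  triangular load, peak 9 at the free end: 11w₀L⁴/(120EI) = 5413/EI
  δ_0 = 6666/EI
Flexibility coefficient — unit upward force at B: δ_{BB} = L³/(3EI) = 243/EI.
With EI = 71000 kip·ft²: δ_0 = 0.093892 ft and δ_{BB} = 0.003423 ft/kip.
Compatibility — the spring shortens by R_B/k under the reaction it provides: δ_0 − R_B·δ_{BB} = R_B/k. With 1/k = 1/(2830×12) ft/kip = 0.000029 ft/kip, R_B = δ_0 / (δ_{BB} + 1/k) = 0.093892 / (0.003423 + 0.000029) = 27.2 kip.

R_B = 27.2 kip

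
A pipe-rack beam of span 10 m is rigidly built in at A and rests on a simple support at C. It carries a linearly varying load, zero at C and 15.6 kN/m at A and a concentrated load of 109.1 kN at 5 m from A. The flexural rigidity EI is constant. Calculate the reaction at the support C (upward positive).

R_C = 49.69 kN

Take the reaction at C as the redundant and release it; the primary structure is a cantilever fixed at A.
Deflection at C on the released cantilever, summing each load's contribution:
  triangular load, peak 15.6 at the fixed end: w₀L⁴/(30EI) = 5200/EI
  point load 109.1 at a = 5: Pa²(3L − a)/(6EI) = 11365/EI
  δ_0 = 16565/EI
Flexibility coefficient — unit upward force at C: δ_{CC} = L³/(3EI) = 333.3/EI.
The prop prevents deflection at C: R_C = δ_0/δ_{CC} = 16565/333.3 = 49.69 kN.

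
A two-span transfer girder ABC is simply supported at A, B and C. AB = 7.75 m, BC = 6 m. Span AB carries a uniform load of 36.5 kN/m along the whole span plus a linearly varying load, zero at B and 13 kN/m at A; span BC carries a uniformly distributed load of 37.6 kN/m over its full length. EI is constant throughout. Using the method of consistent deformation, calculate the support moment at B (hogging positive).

Insert a hinge at B; M_B is the redundant, and each span becomes simply supported.
Rotations at B on the released spans (each span's end-slope, ×1/EI):
  span AB: UDL 36.5: wL³/(24EI) = 707.9/EI
  span AB: triangular load, peak 13: 7w₀L³/(360EI) = 117.7/EI
  span BC: UDL 37.6: wL³/(24EI) = 338.4/EI
  relative rotation θ_0 = (825.6 + 338.4)/EI = 1164/EI
A unit hogging moment at B produces rotation L₁/(3EI) + L₂/(3EI) = 4.583/EI.
Slope continuity at B: θ_0 = M_B·4.583/EI, so M_B = 1164/4.583 = 254 kN·m (hogging).

M_B = 254 kN·m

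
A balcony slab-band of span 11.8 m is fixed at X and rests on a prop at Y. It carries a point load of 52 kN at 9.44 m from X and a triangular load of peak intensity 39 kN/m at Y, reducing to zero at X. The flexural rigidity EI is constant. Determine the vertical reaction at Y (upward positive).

Remove the prop at Y; the released (primary) structure is a cantilever built in at X.
Downward deflection at the released point Y due to the loads:
  point load 52 at a = 9.44: Pa²(3L − a)/(6EI) = 20049/EI
  triangular load, peak 39 at the free end: 11w₀L⁴/(120EI) = 69311/EI
  δ_0 = 89361/EI
Flexibility coefficient — unit upward force at Y: δ_{YY} = L³/(3EI) = 547.7/EI.
Compatibility at Y: δ_0 − R_Y·δ_{YY} = 0, so R_Y = 89361/547.7 = 163.2 kN.

R_Y = 163.2 kN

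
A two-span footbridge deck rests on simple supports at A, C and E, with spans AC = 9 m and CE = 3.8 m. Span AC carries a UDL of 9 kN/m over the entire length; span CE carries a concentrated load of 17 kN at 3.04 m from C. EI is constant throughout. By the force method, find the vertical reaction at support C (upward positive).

Release continuity at C by inserting a hinge; the redundant is the internal moment M_C. The primary structure is two simply-supported spans AC and CE.
Discontinuity in slope at C on the released structure — sum the simple-span end rotations:
  span AC: UDL 9: wL³/(24EI) = 273.4/EI
  span CE: point load 17 at a = 3.04: Pab(L + b)/(6LEI) = 7.855/EI
  relative rotation θ_0 = (273.4 + 7.855)/EI = 281.2/EI
A unit hogging moment at C produces rotation L₁/(3EI) + L₂/(3EI) = 4.267/EI.
Slope continuity at C: θ_0 = M_C·4.267/EI, so M_C = 281.2/4.267 = 65.91 kN·m (hogging).
Span AC, ΣM about A with M_C applied at C: R_C^{AC}·9 = 364.5 + 65.91, so R_C^{AC} = 47.82 kN and R_A = 81 − 47.82 = 33.18 kN.
Span CE, ΣM about E: R_C^{CE}·3.8 = 12.92 + 65.91, so R_C^{CE} = 20.75 kN and R_E = 17 − 20.75 = -3.746 kN.
R_C = 47.82 + 20.75 = 68.57 kN.

R_C = 68.57 kN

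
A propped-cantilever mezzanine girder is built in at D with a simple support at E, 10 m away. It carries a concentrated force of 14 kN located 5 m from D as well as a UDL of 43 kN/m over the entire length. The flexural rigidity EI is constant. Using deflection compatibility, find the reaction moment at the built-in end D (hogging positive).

Choose R_E as the redundant. The primary structure is the cantilever fixed at D.
Primary-structure tip deflection at E by superposition:
  point load 14 at a = 5: Pa²(3L − a)/(6EI) = 1458/EI
  UDL 43: wL⁴/(8EI) = 53750/EI
  δ_0 = 55208/EI
Tip deflection under a unit load at E: L³/(3EI) = 333.3/EI.
The prop prevents deflection at E: R_E = δ_0/δ_{EE} = 55208/333.3 = 165.6 kN.
Moment equilibrium about D: M_D = Σ(load moments about D) − R_E·L = 2220 − 165.6×10 = 563.8 kN·m.

M_D = 563.8 kN·m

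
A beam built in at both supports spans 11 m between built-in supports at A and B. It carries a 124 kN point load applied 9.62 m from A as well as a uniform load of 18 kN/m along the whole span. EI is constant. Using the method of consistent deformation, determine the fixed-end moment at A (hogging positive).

Take the two fixed-end moments M_A, M_B as redundants; the released structure is the simple span AB.
End rotations of the released simple span under the applied load (×1/EI):
  at A: point load 124 at a = 9.62: Pab(L + b)/(6LEI) = 308.8/EI
  at B: point load 124 at a = 9.62: Pab(L + a)/(6LEI) = 514.3/EI
  at A: UDL 18: wL³/(24EI) = 998.2/EI
  at B: UDL 18: wL³/(24EI) = 998.2/EI
  θ_A0 = 1307/EI,  θ_B0 = 1513/EI
Flexibility coefficients: a unit moment at one end gives L/(3EI) there and L/(6EI) at the far end, so f₁₁ = f₂₂ = 3.667/EI and f₁₂ = f₂₁ = 1.833/EI.
Compatibility — zero rotation at each built-in end:
  3.667 M_A + 1.833 M_B = 1307
  1.833 M_A + 3.667 M_B = 1513
Solving the pair gives M_A = 200.3 kN·m and M_B = 312.4 kN·m (hogging).

M_A = 200.3 kN·m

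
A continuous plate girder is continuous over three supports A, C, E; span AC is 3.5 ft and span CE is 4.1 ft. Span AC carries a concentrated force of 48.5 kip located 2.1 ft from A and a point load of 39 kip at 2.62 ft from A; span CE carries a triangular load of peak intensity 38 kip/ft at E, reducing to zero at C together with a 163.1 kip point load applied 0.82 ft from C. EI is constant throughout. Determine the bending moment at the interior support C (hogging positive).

M_C = 97.4 kip·ft

Take M_C as the redundant. Released structure: two simple spans AC and CE with a hinge at C.
End slopes at the hinge C, treating each span as simply supported:
  span AC: point load 48.5 at a = 2.1: Pab(L + a)/(6LEI) = 38.02/EI
  span AC: point load 39 at a = 2.62: Pab(L + a)/(6LEI) = 26.2/EI
  span CE: triangular load, peak 38: 7w₀L³/(360EI) = 50.92/EI
  span CE: point load 163.1 at a = 0.82: Pab(L + b)/(6LEI) = 131.6/EI
  relative rotation θ_0 = (64.23 + 182.5)/EI = 246.8/EI
A unit hogging moment at C produces rotation L₁/(3EI) + L₂/(3EI) = 2.533/EI.
Compatibility: M_C·(L₁+L₂)/(3EI) = θ_0, giving M_C = 97.4 kip·ft (hogging).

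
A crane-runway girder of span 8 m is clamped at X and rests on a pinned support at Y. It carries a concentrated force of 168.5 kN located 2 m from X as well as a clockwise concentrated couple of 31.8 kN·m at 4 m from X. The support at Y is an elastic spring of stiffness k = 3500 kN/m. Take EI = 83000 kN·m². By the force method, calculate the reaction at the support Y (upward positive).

R_Y = 16.64 kN

Remove the prop at Y; the released (primary) structure is a cantilever built in at X.
Deflection at Y on the released cantilever, summing each load's contribution:
  point load 168.5 at a = 2: Pa²(3L − a)/(6EI) = 2471/EI
  clockwise couple 31.8 at a = 4: M₀a(2L − a)/(2EI) = 763.2/EI
  δ_0 = 3235/EI
Flexibility coefficient — unit upward force at Y: δ_{YY} = L³/(3EI) = 170.7/EI.
With EI = 83000 kN·m²: δ_0 = 0.03897 m and δ_{YY} = 0.002056 m/kN.
Compatibility — the spring shortens by R_Y/k under the reaction it provides: δ_0 − R_Y·δ_{YY} = R_Y/k. With 1/k = 0.000286 m/kN, R_Y = δ_0 / (δ_{YY} + 1/k) = 0.03897 / (0.002056 + 0.000286) = 16.64 kN.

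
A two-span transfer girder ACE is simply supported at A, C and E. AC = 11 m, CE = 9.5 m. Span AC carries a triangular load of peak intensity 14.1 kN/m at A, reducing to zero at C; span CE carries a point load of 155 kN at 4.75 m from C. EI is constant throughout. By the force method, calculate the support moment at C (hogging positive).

M_C = 181.3 kN·m

Release continuity at C by inserting a hinge; the redundant is the internal moment M_C. The primary structure is two simply-supported spans AC and CE.
Discontinuity in slope at C on the released structure — sum the simple-span end rotations:
  span AC: triangular load, peak 14.1: 7w₀L³/(360EI) = 364.9/EI
  span CE: point load 155 at a = 4.75: Pab(L + b)/(6LEI) = 874.3/EI
  relative rotation θ_0 = (364.9 + 874.3)/EI = 1239/EI
A unit hogging moment at C produces rotation L₁/(3EI) + L₂/(3EI) = 6.833/EI.
Slope continuity at C: θ_0 = M_C·6.833/EI, so M_C = 1239/6.833 = 181.3 kN·m (hogging).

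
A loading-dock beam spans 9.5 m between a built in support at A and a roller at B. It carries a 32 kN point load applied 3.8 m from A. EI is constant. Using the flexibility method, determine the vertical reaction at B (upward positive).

Take the reaction at B as the redundant and release it; the primary structure is a cantilever fixed at A.
Free-end deflection of the primary structure under the applied loading (downward +):
  point load 32 at a = 3.8: Pa²(3L − a)/(6EI) = 1902/EI
Tip deflection under a unit load at B: L³/(3EI) = 285.8/EI.
Compatibility at B: δ_0 − R_B·δ_{BB} = 0, so R_B = 1902/285.8 = 6.656 kN.

R_B = 6.656 kN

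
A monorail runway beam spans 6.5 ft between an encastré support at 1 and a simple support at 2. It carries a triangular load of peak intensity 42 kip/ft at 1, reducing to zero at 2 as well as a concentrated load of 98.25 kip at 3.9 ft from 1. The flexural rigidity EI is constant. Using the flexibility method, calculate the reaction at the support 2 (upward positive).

Take the reaction at 2 as the redundant and release it; the primary structure is a cantilever fixed at 1.
Deflection at 2 on the released cantilever, summing each load's contribution:
  triangular load, peak 42 at the fixed end: w₀L⁴/(30EI) = 2499/EI
  point load 98.25 at a = 3.9: Pa²(3L − a)/(6EI) = 3885/EI
  δ_0 = 6384/EI
Tip deflection under a unit load at 2: L³/(3EI) = 91.54/EI.
The prop prevents deflection at 2: R_2 = δ_0/δ_{22} = 6384/91.54 = 69.74 kip.

R_2 = 69.74 kip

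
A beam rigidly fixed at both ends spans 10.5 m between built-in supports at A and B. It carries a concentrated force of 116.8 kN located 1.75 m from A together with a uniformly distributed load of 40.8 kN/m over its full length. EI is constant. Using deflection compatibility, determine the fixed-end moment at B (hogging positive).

Take the two fixed-end moments M_A, M_B as redundants; the released structure is the simple span AB.
End rotations of the released simple span under the applied load (×1/EI):
  at A: point load 116.8 at a = 1.75: Pab(L + b)/(6LEI) = 546.5/EI
  at B: point load 116.8 at a = 1.75: Pab(L + a)/(6LEI) = 347.8/EI
  at A: UDL 40.8: wL³/(24EI) = 1968/EI
  at B: UDL 40.8: wL³/(24EI) = 1968/EI
  θ_A0 = 2514/EI,  θ_B0 = 2316/EI
Flexibility coefficients: a unit moment at one end gives L/(3EI) there and L/(6EI) at the far end, so f₁₁ = f₂₂ = 3.5/EI and f₁₂ = f₂₁ = 1.75/EI.
Compatibility — zero rotation at each built-in end:
  3.5 M_A + 1.75 M_B = 2514
  1.75 M_A + 3.5 M_B = 2316
Solving the pair gives M_A = 516.8 kN·m and M_B = 403.2 kN·m (hogging).

M_B = 403.2 kN·m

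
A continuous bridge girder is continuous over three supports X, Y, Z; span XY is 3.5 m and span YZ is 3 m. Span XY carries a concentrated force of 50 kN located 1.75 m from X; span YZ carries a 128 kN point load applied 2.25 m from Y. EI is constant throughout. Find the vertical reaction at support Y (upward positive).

Insert a hinge at Y; M_Y is the redundant, and each span becomes simply supported.
Rotations at Y on the released spans (each span's end-slope, ×1/EI):
  span XY: point load 50 at a = 1.75: Pab(L + a)/(6LEI) = 38.28/EI
  span YZ: point load 128 at a = 2.25: Pab(L + b)/(6LEI) = 45/EI
  relative rotation θ_0 = (38.28 + 45)/EI = 83.28/EI
A unit hogging moment at Y produces rotation L₁/(3EI) + L₂/(3EI) = 2.167/EI.
Slope continuity at Y: θ_0 = M_Y·2.167/EI, so M_Y = 83.28/2.167 = 38.44 kN·m (hogging).
Span XY, ΣM about X with M_Y applied at Y: R_Y^{XY}·3.5 = 87.5 + 38.44, so R_Y^{XY} = 35.98 kN and R_X = 50 − 35.98 = 14.02 kN.
Span YZ, ΣM about Z: R_Y^{YZ}·3 = 96 + 38.44, so R_Y^{YZ} = 44.81 kN and R_Z = 128 − 44.81 = 83.19 kN.
R_Y = 35.98 + 44.81 = 80.79 kN.

R_Y = 80.79 kN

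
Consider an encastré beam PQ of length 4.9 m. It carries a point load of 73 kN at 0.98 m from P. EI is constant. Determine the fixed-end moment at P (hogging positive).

M_P = 45.79 kN·m

Release both end moments; the primary structure is a simply-supported span PQ with redundants M_P and M_Q.
End rotations of the released simple span under the applied load (×1/EI):
  at P: point load 73 at a = 0.98: Pab(L + b)/(6LEI) = 84.13/EI
  at Q: point load 73 at a = 0.98: Pab(L + a)/(6LEI) = 56.09/EI
  θ_P0 = 84.13/EI,  θ_Q0 = 56.09/EI
Flexibility coefficients: a unit moment at one end gives L/(3EI) there and L/(6EI) at the far end, so f₁₁ = f₂₂ = 1.633/EI and f₁₂ = f₂₁ = 0.8167/EI.
Compatibility — zero rotation at each built-in end:
  1.633 M_P + 0.8167 M_Q = 84.13
  0.8167 M_P + 1.633 M_Q = 56.09
Solving the pair gives M_P = 45.79 kN·m and M_Q = 11.45 kN·m (hogging).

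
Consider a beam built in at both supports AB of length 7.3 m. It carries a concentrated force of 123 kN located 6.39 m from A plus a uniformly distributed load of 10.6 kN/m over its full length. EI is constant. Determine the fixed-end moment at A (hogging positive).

Release both end moments; the primary structure is a simply-supported span AB with redundants M_A and M_B.
On the primary (simply-supported) span, the end slopes from the loading are:
  at A: point load 123 at a = 6.39: Pab(L + b)/(6LEI) = 134.1/EI
  at B: point load 123 at a = 6.39: Pab(L + a)/(6LEI) = 223.6/EI
  at A: UDL 10.6: wL³/(24EI) = 171.8/EI
  at B: UDL 10.6: wL³/(24EI) = 171.8/EI
  θ_A0 = 305.9/EI,  θ_B0 = 395.4/EI
Flexibility coefficients: a unit moment at one end gives L/(3EI) there and L/(6EI) at the far end, so f₁₁ = f₂₂ = 2.433/EI and f₁₂ = f₂₁ = 1.217/EI.
Compatibility — zero rotation at each built-in end:
  2.433 M_A + 1.217 M_B = 305.9
  1.217 M_A + 2.433 M_B = 395.4
Solving the pair gives M_A = 59.29 kN·m and M_B = 132.8 kN·m (hogging).

M_A = 59.29 kN·m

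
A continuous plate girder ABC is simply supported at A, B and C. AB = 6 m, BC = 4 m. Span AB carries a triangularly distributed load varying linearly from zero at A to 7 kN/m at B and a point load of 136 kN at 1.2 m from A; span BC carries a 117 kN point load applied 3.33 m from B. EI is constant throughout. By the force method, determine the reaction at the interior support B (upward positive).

Insert a hinge at B; M_B is the redundant, and each span becomes simply supported.
End slopes at the hinge B, treating each span as simply supported:
  span AB: triangular load, peak 7: w₀L³/(45EI) = 33.6/EI
  span AB: point load 136 at a = 1.2: Pab(L + a)/(6LEI) = 156.7/EI
  span BC: point load 117 at a = 3.33: Pab(L + b)/(6LEI) = 50.79/EI
  relative rotation θ_0 = (190.3 + 50.79)/EI = 241.1/EI
A unit hogging moment at B produces rotation L₁/(3EI) + L₂/(3EI) = 3.333/EI.
Slope continuity at B: θ_0 = M_B·3.333/EI, so M_B = 241.1/3.333 = 72.32 kN·m (hogging).
Span AB, ΣM about A with M_B applied at B: R_B^{AB}·6 = 247.2 + 72.32, so R_B^{AB} = 53.25 kN and R_A = 157 − 53.25 = 103.7 kN.
Span BC, ΣM about C: R_B^{BC}·4 = 78.39 + 72.32, so R_B^{BC} = 37.68 kN and R_C = 117 − 37.68 = 79.32 kN.
R_B = 53.25 + 37.68 = 90.93 kN.

R_B = 90.93 kN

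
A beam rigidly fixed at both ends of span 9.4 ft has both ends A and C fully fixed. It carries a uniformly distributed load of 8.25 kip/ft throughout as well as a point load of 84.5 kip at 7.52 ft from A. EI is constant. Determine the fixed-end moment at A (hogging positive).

M_A = 86.17 kip·ft

Release both end moments; the primary structure is a simply-supported span AC with redundants M_A and M_C.
On the primary (simply-supported) span, the end slopes from the loading are:
  at A: UDL 8.25: wL³/(24EI) = 285.5/EI
  at C: UDL 8.25: wL³/(24EI) = 285.5/EI
  at A: point load 84.5 at a = 7.52: Pab(L + b)/(6LEI) = 238.9/EI
  at C: point load 84.5 at a = 7.52: Pab(L + a)/(6LEI) = 358.4/EI
  θ_A0 = 524.4/EI,  θ_C0 = 643.9/EI
Flexibility coefficients: a unit moment at one end gives L/(3EI) there and L/(6EI) at the far end, so f₁₁ = f₂₂ = 3.133/EI and f₁₂ = f₂₁ = 1.567/EI.
Compatibility — zero rotation at each built-in end:
  3.133 M_A + 1.567 M_C = 524.4
  1.567 M_A + 3.133 M_C = 643.9
Solving the pair gives M_A = 86.17 kip·ft and M_C = 162.4 kip·ft (hogging).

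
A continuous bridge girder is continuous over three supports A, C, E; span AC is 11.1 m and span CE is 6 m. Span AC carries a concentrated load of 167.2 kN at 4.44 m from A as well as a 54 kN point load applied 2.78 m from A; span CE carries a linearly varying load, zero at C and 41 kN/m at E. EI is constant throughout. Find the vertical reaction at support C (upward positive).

R_C = 192.9 kN

Release continuity at C by inserting a hinge; the redundant is the internal moment M_C. The primary structure is two simply-supported spans AC and CE.
End slopes at the hinge C, treating each span as simply supported:
  span AC: point load 167.2 at a = 4.44: Pab(L + a)/(6LEI) = 1154/EI
  span AC: point load 54 at a = 2.78: Pab(L + a)/(6LEI) = 260.3/EI
  span CE: triangular load, peak 41: 7w₀L³/(360EI) = 172.2/EI
  relative rotation θ_0 = (1414 + 172.2)/EI = 1586/EI
A unit hogging moment at C produces rotation L₁/(3EI) + L₂/(3EI) = 5.7/EI.
Slope continuity at C: θ_0 = M_C·5.7/EI, so M_C = 1586/5.7 = 278.3 kN·m (hogging).
Span AC, ΣM about A with M_C applied at C: R_C^{AC}·11.1 = 892.5 + 278.3, so R_C^{AC} = 105.5 kN and R_A = 221.2 − 105.5 = 115.7 kN.
Span CE, ΣM about E: R_C^{CE}·6 = 246 + 278.3, so R_C^{CE} = 87.38 kN and R_E = 123 − 87.38 = 35.62 kN.
R_C = 105.5 + 87.38 = 192.9 kN.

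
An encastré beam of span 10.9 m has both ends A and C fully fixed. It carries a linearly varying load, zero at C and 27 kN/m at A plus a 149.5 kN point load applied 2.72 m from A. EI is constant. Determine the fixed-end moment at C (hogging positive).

Take the two fixed-end moments M_A, M_C as redundants; the released structure is the simple span AC.
On the primary (simply-supported) span, the end slopes from the loading are:
  at A: triangular load, peak 27: w₀L³/(45EI) = 777/EI
  at C: triangular load, peak 27: 7w₀L³/(360EI) = 679.9/EI
  at A: point load 149.5 at a = 2.72: Pab(L + b)/(6LEI) = 970.4/EI
  at C: point load 149.5 at a = 2.72: Pab(L + a)/(6LEI) = 692.7/EI
  θ_A0 = 1747/EI,  θ_C0 = 1373/EI
Flexibility coefficients: a unit moment at one end gives L/(3EI) there and L/(6EI) at the far end, so f₁₁ = f₂₂ = 3.633/EI and f₁₂ = f₂₁ = 1.817/EI.
Compatibility — zero rotation at each built-in end:
  3.633 M_A + 1.817 M_C = 1747
  1.817 M_A + 3.633 M_C = 1373
Solving the pair gives M_A = 389.4 kN·m and M_C = 183.1 kN·m (hogging).

M_C = 183.1 kN·m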